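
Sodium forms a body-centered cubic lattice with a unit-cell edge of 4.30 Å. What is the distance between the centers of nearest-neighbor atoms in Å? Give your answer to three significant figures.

3.72 Å

In a BCC structure, atoms touch along the body diagonal, so √3·a = 4r; the nearest-neighbor distance equals 2r = 0.8660·a.
d = 0.8660 × 4.30 = 3.72 Å.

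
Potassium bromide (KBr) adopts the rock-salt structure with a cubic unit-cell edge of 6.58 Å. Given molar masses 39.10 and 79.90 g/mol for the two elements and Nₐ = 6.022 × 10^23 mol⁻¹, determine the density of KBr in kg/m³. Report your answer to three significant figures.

2770 kg/m³

The rock-salt structure contains Z = 4 formula units per cell; M(KBr) = 39.10 + 79.90 = 119.0 g/mol.
a³ = (6.580 × 10^-8 cm)³ = 2.849 × 10^-22 cm³.
ρ = 4 × 119.0 / (6.022 × 10²³ × 2.849 × 10^-22) = 2.775 g/cm³ = 2770 kg/m³.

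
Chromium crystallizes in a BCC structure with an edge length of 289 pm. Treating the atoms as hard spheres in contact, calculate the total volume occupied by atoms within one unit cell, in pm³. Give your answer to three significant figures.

1.64 × 10^7 pm³

In a BCC lattice atoms touch along the body diagonal, so √3·a = 4r, so r = 0.4330a = 125.1 pm.
V_atoms = Z × (4/3)πr³ = 2 × (4/3)π × (125.1)³ = 1.64 × 10^7 pm³.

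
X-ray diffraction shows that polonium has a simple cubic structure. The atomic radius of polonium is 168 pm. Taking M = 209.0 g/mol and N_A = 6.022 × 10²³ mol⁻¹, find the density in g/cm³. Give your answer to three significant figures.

9.15 g/cm³

In a simple cubic lattice, atoms touch along the cell edge, so a = 2r, giving a = 336.0 pm = 3.360 × 10^-8 cm.
With Z = 1, ρ = Z·M/(N_A·a³) = 1 × 209.0 / (6.022 × 10²³ × 3.793 × 10^-23) = 9.149 g/cm³.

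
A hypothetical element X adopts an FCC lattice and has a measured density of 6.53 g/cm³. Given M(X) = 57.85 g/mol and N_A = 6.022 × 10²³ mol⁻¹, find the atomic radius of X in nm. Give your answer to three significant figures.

0.138 nm

For an FCC cell (Z = 4), a³ = Z·M/(N_A·ρ) = 4 × 57.85 / (6.022 × 10²³ × 6.530) = 5.884 × 10^-23 cm³, so a = 3.890 × 10^-8 cm = 0.3890 nm.
Atoms touch along the face diagonal, so √2·a = 4r, so r = 0.3536 × a = 0.138 nm.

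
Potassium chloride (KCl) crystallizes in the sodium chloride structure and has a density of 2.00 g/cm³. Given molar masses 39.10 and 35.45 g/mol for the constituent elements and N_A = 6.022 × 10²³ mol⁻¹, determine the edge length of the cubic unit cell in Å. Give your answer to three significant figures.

6.28 Å

M(KCl) = 74.55 g/mol; Z = 4 formula units per cell.
a³ = Z·M/(N_A·ρ) = 4 × 74.55 / (6.022 × 10²³ × 2.00) = 2.476 × 10^-22 cm³, so a = 6.279 × 10^-8 cm = 6.28 Å.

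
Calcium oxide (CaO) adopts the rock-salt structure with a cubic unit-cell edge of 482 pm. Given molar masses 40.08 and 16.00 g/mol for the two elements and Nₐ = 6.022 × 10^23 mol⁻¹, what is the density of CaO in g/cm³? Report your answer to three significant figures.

The rock-salt structure contains Z = 4 formula units per cell; M(CaO) = 40.08 + 16.00 = 56.08 g/mol.
a³ = (4.820 × 10^-8 cm)³ = 1.120 × 10^-22 cm³.
ρ = 4 × 56.08 / (6.022 × 10²³ × 1.120 × 10^-22) = 3.326 g/cm³.

3.33 g/cm³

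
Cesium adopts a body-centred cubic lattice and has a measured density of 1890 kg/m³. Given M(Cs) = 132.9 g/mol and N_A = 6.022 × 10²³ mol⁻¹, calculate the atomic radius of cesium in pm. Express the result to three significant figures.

267 pm

For a BCC cell (Z = 2), a³ = Z·M/(N_A·ρ) = 2 × 132.9 / (6.022 × 10²³ × 1.890) = 2.335 × 10^-22 cm³, so a = 6.158 × 10^-8 cm = 615.8 pm.
Atoms touch along the body diagonal, so √3·a = 4r, so r = 0.4330 × a = 267 pm.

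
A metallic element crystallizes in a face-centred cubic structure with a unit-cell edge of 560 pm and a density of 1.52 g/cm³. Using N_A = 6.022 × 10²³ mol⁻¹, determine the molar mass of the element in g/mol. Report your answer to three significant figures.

An FCC cell has Z = 4 atoms; a = 5.600 × 10^-8 cm.
M = ρ·N_A·a³/Z = 1.52 × 6.022 × 10²³ × 1.756 × 10^-22 / 4 = 40.2 g/mol.

40.2 g/mol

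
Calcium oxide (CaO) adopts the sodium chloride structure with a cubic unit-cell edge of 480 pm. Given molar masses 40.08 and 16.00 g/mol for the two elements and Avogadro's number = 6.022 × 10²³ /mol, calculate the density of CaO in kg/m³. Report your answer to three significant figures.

3370 kg/m³

The sodium chloride structure contains Z = 4 formula units per cell; M(CaO) = 40.08 + 16.00 = 56.08 g/mol.
a³ = (4.800 × 10^-8 cm)³ = 1.106 × 10^-22 cm³.
ρ = 4 × 56.08 / (6.022 × 10²³ × 1.106 × 10^-22) = 3.368 g/cm³ = 3370 kg/m³.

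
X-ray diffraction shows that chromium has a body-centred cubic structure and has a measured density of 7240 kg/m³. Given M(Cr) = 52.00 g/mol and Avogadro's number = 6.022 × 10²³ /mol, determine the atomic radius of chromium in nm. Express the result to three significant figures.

For a BCC cell (Z = 2), a³ = Z·M/(N_A·ρ) = 2 × 52.00 / (6.022 × 10²³ × 7.240) = 2.385 × 10^-23 cm³, so a = 2.879 × 10^-8 cm = 0.2879 nm.
Atoms touch along the body diagonal, so √3·a = 4r, so r = 0.4330 × a = 0.125 nm.

0.125 nm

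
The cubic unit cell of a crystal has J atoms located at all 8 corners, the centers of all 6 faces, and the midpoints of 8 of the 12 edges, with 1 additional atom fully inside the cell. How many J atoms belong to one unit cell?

Corner atoms are shared by 8 cells (1/8 each), face atoms by 2 (1/2 each), edge atoms by 4 (1/4 each), interior atoms are unshared.
Net atoms = 8 × 1/8 + 6 × 1/2 + 8 × 1/4 + 1 = 1 + 3 + 2 + 1 = 7.

7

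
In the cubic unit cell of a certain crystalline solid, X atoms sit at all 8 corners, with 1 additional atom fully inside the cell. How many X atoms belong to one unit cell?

Corner atoms are shared by 8 cells (1/8 each), interior atoms are unshared.
Net atoms = 8 × 1/8 + 1 = 1 + 1 = 2.

2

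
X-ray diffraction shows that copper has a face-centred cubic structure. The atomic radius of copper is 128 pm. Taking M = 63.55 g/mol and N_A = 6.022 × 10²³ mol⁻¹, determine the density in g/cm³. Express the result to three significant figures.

8.90 g/cm³

In an FCC lattice, atoms touch along the face diagonal, so √2·a = 4r, giving a = 362.0 pm = 3.620 × 10^-8 cm.
With Z = 4, ρ = Z·M/(N_A·a³) = 4 × 63.55 / (6.022 × 10²³ × 4.745 × 10^-23) = 8.895 g/cm³.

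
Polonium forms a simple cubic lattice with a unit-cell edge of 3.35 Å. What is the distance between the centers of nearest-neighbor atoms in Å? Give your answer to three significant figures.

3.35 Å

In a simple cubic structure, atoms touch along the cell edge, so a = 2r; the nearest-neighbor distance equals 2r = 1.000·a.
d = 1.000 × 3.35 = 3.35 Å.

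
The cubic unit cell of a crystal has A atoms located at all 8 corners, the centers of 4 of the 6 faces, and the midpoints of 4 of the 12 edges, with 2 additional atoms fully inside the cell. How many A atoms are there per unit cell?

Corner atoms are shared by 8 cells (1/8 each), face atoms by 2 (1/2 each), edge atoms by 4 (1/4 each), interior atoms are unshared.
Net atoms = 8 × 1/8 + 4 × 1/2 + 4 × 1/4 + 2 = 1 + 2 + 1 + 2 = 6.

6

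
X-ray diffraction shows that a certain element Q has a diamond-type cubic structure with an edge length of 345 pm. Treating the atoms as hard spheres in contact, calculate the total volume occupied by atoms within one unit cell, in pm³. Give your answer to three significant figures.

In a diamond cubic lattice nearest neighbors lie along the body diagonal with √3·a = 8r, so r = 0.2165a = 74.69 pm.
V_atoms = Z × (4/3)πr³ = 8 × (4/3)π × (74.69)³ = 1.40 × 10^7 pm³.

1.40 × 10^7 pm³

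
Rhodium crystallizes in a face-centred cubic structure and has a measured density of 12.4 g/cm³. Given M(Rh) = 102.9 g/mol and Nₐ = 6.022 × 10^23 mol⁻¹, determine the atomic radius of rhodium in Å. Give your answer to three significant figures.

For an FCC cell (Z = 4), a³ = Z·M/(N_A·ρ) = 4 × 102.9 / (6.022 × 10²³ × 12.40) = 5.512 × 10^-23 cm³, so a = 3.806 × 10^-8 cm = 3.806 Å.
Atoms touch along the face diagonal, so √2·a = 4r, so r = 0.3536 × a = 1.35 Å.

1.35 Å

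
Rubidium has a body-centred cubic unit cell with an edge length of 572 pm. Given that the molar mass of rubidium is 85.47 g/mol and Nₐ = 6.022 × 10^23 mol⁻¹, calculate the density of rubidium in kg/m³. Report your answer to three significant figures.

A BCC unit cell contains Z = 2 atoms.
Cell volume: a³ = (572 pm)³ = (5.720 × 10^-8 cm)³ = 1.871 × 10^-22 cm³.
ρ = Z·M/(N_A·a³) = 2 × 85.47 / (6.022 × 10²³ × 1.871 × 10^-22) = 1.517 g/cm³ = 1520 kg/m³.

1520 kg/m³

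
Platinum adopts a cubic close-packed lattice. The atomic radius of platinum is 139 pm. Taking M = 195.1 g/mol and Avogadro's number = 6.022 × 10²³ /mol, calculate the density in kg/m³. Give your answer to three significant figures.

In an FCC lattice, atoms touch along the face diagonal, so √2·a = 4r, giving a = 393.2 pm = 3.932 × 10^-8 cm.
With Z = 4, ρ = Z·M/(N_A·a³) = 4 × 195.1 / (6.022 × 10²³ × 6.077 × 10^-23) = 21.33 g/cm³ = 21300 kg/m³.

21300 kg/m³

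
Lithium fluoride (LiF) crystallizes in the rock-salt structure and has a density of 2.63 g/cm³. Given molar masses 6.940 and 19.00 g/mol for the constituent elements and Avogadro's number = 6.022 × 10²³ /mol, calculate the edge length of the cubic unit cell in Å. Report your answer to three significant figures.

M(LiF) = 25.94 g/mol; Z = 4 formula units per cell.
a³ = Z·M/(N_A·ρ) = 4 × 25.94 / (6.022 × 10²³ × 2.63) = 6.551 × 10^-23 cm³, so a = 4.031 × 10^-8 cm = 4.03 Å.

4.03 Å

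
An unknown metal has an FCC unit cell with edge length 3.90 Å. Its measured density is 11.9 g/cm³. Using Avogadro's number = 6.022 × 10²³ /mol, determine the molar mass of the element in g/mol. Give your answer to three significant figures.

106 g/mol

An FCC cell has Z = 4 atoms; a = 3.900 × 10^-8 cm.
M = ρ·N_A·a³/Z = 11.9 × 6.022 × 10²³ × 5.932 × 10^-23 / 4 = 106 g/mol.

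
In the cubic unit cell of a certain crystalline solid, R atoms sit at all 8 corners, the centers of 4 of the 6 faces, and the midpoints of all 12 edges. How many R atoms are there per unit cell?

Corner atoms are shared by 8 cells (1/8 each), face atoms by 2 (1/2 each), edge atoms by 4 (1/4 each).
Net atoms = 8 × 1/8 + 4 × 1/2 + 12 × 1/4 = 1 + 2 + 3 = 6.

6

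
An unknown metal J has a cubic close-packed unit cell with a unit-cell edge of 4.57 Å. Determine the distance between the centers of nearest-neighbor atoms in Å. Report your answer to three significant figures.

In an FCC structure, atoms touch along the face diagonal, so √2·a = 4r; the nearest-neighbor distance equals 2r = 0.7071·a.
d = 0.7071 × 4.57 = 3.23 Å.

3.23 Å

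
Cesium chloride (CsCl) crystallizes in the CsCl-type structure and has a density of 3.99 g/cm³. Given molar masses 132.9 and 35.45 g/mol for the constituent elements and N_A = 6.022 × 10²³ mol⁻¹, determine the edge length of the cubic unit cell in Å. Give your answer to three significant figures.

4.12 Å

M(CsCl) = 168.35 g/mol; Z = 1 formula unit per cell.
a³ = Z·M/(N_A·ρ) = 1 × 168.35 / (6.022 × 10²³ × 3.99) = 7.006 × 10^-23 cm³, so a = 4.123 × 10^-8 cm = 4.12 Å.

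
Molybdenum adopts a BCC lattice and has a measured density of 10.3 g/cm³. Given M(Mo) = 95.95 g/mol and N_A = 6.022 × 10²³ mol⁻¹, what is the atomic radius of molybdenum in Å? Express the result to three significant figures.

1.36 Å

For a BCC cell (Z = 2), a³ = Z·M/(N_A·ρ) = 2 × 95.95 / (6.022 × 10²³ × 10.30) = 3.094 × 10^-23 cm³, so a = 3.139 × 10^-8 cm = 3.139 Å.
Atoms touch along the body diagonal, so √3·a = 4r, so r = 0.4330 × a = 1.36 Å.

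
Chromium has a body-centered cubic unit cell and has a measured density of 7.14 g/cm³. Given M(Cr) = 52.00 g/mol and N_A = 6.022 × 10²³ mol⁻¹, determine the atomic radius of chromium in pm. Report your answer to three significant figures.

For a BCC cell (Z = 2), a³ = Z·M/(N_A·ρ) = 2 × 52.00 / (6.022 × 10²³ × 7.140) = 2.419 × 10^-23 cm³, so a = 2.892 × 10^-8 cm = 289.2 pm.
Atoms touch along the body diagonal, so √3·a = 4r, so r = 0.4330 × a = 125 pm.

125 pm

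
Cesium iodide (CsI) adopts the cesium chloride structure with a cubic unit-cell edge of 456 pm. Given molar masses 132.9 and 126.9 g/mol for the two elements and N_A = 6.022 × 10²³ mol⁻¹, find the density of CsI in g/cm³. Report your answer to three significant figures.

4.55 g/cm³

The cesium chloride structure contains Z = 1 formula unit per cell; M(CsI) = 132.9 + 126.9 = 259.8 g/mol.
a³ = (4.560 × 10^-8 cm)³ = 9.482 × 10^-23 cm³.
ρ = 1 × 259.8 / (6.022 × 10²³ × 9.482 × 10^-23) = 4.550 g/cm³.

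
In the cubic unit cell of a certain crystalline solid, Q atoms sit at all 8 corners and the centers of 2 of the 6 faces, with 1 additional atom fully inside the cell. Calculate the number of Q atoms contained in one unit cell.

Corner atoms are shared by 8 cells (1/8 each), face atoms by 2 (1/2 each), interior atoms are unshared.
Net atoms = 8 × 1/8 + 2 × 1/2 + 1 = 1 + 1 + 1 = 3.

3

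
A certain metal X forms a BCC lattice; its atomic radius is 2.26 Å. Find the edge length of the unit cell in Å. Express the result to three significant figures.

In a BCC lattice, atoms touch along the body diagonal, so √3·a = 4r.
a = 4r/√3 = 4 × 2.26 / 1.7321 = 5.22 Å.

5.22 Å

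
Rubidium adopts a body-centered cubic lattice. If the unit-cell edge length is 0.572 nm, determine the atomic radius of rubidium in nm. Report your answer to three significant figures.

0.248 nm

In a BCC lattice, atoms touch along the body diagonal, so √3·a = 4r.
r = √3·a/4 = 1.7321 × 0.572 / 4 = 0.248 nm.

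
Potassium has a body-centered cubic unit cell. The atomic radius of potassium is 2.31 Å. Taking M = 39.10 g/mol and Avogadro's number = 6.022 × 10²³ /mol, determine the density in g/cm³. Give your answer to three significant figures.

In a BCC lattice, atoms touch along the body diagonal, so √3·a = 4r, giving a = 5.335 Å = 5.335 × 10^-8 cm.
With Z = 2, ρ = Z·M/(N_A·a³) = 2 × 39.10 / (6.022 × 10²³ × 1.518 × 10^-22) = 0.8553 g/cm³.

0.855 g/cm³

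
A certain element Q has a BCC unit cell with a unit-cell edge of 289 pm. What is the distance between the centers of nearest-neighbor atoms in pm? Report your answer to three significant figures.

In a BCC structure, atoms touch along the body diagonal, so √3·a = 4r; the nearest-neighbor distance equals 2r = 0.8660·a.
d = 0.8660 × 289 = 250 pm.

250 pm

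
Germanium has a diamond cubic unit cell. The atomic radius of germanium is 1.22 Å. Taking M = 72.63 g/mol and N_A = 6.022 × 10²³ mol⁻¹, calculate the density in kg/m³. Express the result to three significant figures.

In a diamond cubic lattice, nearest neighbors lie along the body diagonal with √3·a = 8r, giving a = 5.635 Å = 5.635 × 10^-8 cm.
With Z = 8, ρ = Z·M/(N_A·a³) = 8 × 72.63 / (6.022 × 10²³ × 1.789 × 10^-22) = 5.393 g/cm³ = 5390 kg/m³.

5390 kg/m³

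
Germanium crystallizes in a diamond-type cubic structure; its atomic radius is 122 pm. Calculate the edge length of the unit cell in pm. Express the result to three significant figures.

563 pm

In a diamond cubic lattice, nearest neighbors lie along the body diagonal with √3·a = 8r.
a = 8r/√3 = 8 × 122 / 1.7321 = 563 pm.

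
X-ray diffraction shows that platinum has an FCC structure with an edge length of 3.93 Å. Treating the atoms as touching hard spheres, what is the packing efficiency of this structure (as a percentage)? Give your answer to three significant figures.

In an FCC lattice atoms touch along the face diagonal, so √2·a = 4r, so r = 0.3536a = 1.389 Å.
Packing fraction = Z·(4/3)πr³ / a³ = 4 × (4/3)π × (1.389)³ / (3.93)³ = 0.7405 = 74.0%.

74.0%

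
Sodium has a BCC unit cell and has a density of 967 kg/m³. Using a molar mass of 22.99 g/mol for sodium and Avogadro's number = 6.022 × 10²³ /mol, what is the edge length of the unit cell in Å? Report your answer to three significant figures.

With Z = 2 atoms per BCC cell, a³ = Z·M/(N_A·ρ) = 2 × 22.99 / (6.022 × 10²³ × 0.9670 g/cm³) = 7.896 × 10^-23 cm³.
a = (7.896 × 10^-23)^(1/3) = 4.290 × 10^-8 cm = 4.29 Å.

4.29 Å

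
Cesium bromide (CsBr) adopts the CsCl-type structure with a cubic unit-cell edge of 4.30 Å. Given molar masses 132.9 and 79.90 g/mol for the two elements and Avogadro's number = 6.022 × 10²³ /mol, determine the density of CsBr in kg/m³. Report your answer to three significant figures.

4440 kg/m³

The CsCl-type structure contains Z = 1 formula unit per cell; M(CsBr) = 132.9 + 79.90 = 212.8 g/mol.
a³ = (4.300 × 10^-8 cm)³ = 7.951 × 10^-23 cm³.
ρ = 1 × 212.8 / (6.022 × 10²³ × 7.951 × 10^-23) = 4.445 g/cm³ = 4440 kg/m³.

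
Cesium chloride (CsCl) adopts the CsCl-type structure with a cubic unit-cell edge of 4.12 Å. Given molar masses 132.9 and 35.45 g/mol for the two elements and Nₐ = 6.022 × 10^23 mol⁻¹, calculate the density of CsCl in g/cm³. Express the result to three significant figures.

4.00 g/cm³

The CsCl-type structure contains Z = 1 formula unit per cell; M(CsCl) = 132.9 + 35.45 = 168.35 g/mol.
a³ = (4.120 × 10^-8 cm)³ = 6.993 × 10^-23 cm³.
ρ = 1 × 168.35 / (6.022 × 10²³ × 6.993 × 10^-23) = 3.997 g/cm³.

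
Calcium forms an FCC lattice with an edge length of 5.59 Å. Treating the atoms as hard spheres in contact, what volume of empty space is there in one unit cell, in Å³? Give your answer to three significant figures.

In an FCC lattice atoms touch along the face diagonal, so √2·a = 4r, so r = 0.3536a = 1.976 Å.
V_cell = a³ = 174.7 Å³; V_atoms = 4 × (4/3)πr³ = 129.3 Å³.
Empty space = 174.7 − 129.3 = 45.3 Å³.

45.3 Å³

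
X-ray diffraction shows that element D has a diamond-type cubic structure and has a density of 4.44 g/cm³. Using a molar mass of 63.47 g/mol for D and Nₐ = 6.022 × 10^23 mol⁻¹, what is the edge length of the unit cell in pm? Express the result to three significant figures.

575 pm

With Z = 8 atoms per diamond cubic cell, a³ = Z·M/(N_A·ρ) = 8 × 63.47 / (6.022 × 10²³ × 4.440 g/cm³) = 1.899 × 10^-22 cm³.
a = (1.899 × 10^-22)^(1/3) = 5.748 × 10^-8 cm = 575 pm.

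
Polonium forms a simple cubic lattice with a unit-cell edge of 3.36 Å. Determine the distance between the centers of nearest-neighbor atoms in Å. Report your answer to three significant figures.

In a simple cubic structure, atoms touch along the cell edge, so a = 2r; the nearest-neighbor distance equals 2r = 1.000·a.
d = 1.000 × 3.36 = 3.36 Å.

3.36 Å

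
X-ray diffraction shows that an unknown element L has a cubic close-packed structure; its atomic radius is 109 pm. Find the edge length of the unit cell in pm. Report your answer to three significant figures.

In an FCC lattice, atoms touch along the face diagonal, so √2·a = 4r.
a = 4r/√2 = 4 × 109 / 1.4142 = 308 pm.

308 pm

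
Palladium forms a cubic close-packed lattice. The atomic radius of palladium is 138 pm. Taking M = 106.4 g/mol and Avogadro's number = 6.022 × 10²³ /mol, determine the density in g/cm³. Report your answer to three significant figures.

11.9 g/cm³

In an FCC lattice, atoms touch along the face diagonal, so √2·a = 4r, giving a = 390.3 pm = 3.903 × 10^-8 cm.
With Z = 4, ρ = Z·M/(N_A·a³) = 4 × 106.4 / (6.022 × 10²³ × 5.947 × 10^-23) = 11.88 g/cm³.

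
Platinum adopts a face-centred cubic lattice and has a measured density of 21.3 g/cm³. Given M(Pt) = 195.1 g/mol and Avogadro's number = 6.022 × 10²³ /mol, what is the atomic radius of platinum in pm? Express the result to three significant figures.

For an FCC cell (Z = 4), a³ = Z·M/(N_A·ρ) = 4 × 195.1 / (6.022 × 10²³ × 21.30) = 6.084 × 10^-23 cm³, so a = 3.933 × 10^-8 cm = 393.3 pm.
Atoms touch along the face diagonal, so √2·a = 4r, so r = 0.3536 × a = 139 pm.

139 pm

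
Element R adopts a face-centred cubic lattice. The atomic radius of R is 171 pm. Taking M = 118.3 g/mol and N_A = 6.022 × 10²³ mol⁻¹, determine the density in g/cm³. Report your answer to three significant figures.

6.95 g/cm³

In an FCC lattice, atoms touch along the face diagonal, so √2·a = 4r, giving a = 483.7 pm = 4.837 × 10^-8 cm.
With Z = 4, ρ = Z·M/(N_A·a³) = 4 × 118.3 / (6.022 × 10²³ × 1.131 × 10^-22) = 6.945 g/cm³.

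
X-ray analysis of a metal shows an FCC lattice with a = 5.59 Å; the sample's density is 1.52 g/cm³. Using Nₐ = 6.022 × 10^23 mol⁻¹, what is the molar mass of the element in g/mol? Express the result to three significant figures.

40.0 g/mol

An FCC cell has Z = 4 atoms; a = 5.590 × 10^-8 cm.
M = ρ·N_A·a³/Z = 1.52 × 6.022 × 10²³ × 1.747 × 10^-22 / 4 = 40.0 g/mol.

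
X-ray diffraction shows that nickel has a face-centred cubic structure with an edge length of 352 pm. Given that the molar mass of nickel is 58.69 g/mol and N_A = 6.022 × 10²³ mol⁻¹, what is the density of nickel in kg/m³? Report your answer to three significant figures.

8940 kg/m³

An FCC unit cell contains Z = 4 atoms.
Cell volume: a³ = (352 pm)³ = (3.520 × 10^-8 cm)³ = 4.361 × 10^-23 cm³.
ρ = Z·M/(N_A·a³) = 4 × 58.69 / (6.022 × 10²³ × 4.361 × 10^-23) = 8.938 g/cm³ = 8940 kg/m³.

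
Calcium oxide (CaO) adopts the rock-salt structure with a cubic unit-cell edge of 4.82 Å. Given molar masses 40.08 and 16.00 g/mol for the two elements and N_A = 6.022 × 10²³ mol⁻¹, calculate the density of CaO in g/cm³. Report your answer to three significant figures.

3.33 g/cm³

The rock-salt structure contains Z = 4 formula units per cell; M(CaO) = 40.08 + 16.00 = 56.08 g/mol.
a³ = (4.820 × 10^-8 cm)³ = 1.120 × 10^-22 cm³.
ρ = 4 × 56.08 / (6.022 × 10²³ × 1.120 × 10^-22) = 3.326 g/cm³.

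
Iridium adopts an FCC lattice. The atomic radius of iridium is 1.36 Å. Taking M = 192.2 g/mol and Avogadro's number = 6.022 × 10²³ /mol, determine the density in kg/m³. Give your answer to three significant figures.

In an FCC lattice, atoms touch along the face diagonal, so √2·a = 4r, giving a = 3.847 Å = 3.847 × 10^-8 cm.
With Z = 4, ρ = Z·M/(N_A·a³) = 4 × 192.2 / (6.022 × 10²³ × 5.692 × 10^-23) = 22.43 g/cm³ = 22400 kg/m³.

22400 kg/m³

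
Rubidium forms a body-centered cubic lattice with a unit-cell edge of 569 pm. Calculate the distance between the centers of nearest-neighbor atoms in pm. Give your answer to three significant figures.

493 pm

In a BCC structure, atoms touch along the body diagonal, so √3·a = 4r; the nearest-neighbor distance equals 2r = 0.8660·a.
d = 0.8660 × 569 = 493 pm.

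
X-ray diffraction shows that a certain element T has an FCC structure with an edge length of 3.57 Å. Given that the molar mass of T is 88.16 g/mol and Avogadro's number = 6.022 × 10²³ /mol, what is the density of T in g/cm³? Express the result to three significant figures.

12.9 g/cm³

An FCC unit cell contains Z = 4 atoms.
Cell volume: a³ = (3.57 Å)³ = (3.570 × 10^-8 cm)³ = 4.550 × 10^-23 cm³.
ρ = Z·M/(N_A·a³) = 4 × 88.16 / (6.022 × 10²³ × 4.550 × 10^-23) = 12.87 g/cm³.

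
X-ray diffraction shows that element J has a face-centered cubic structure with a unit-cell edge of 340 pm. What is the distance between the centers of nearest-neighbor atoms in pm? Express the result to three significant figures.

In an FCC structure, atoms touch along the face diagonal, so √2·a = 4r; the nearest-neighbor distance equals 2r = 0.7071·a.
d = 0.7071 × 340 = 240 pm.

240 pm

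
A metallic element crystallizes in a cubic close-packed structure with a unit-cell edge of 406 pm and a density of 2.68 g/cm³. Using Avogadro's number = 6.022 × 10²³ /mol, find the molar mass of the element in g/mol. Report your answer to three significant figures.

An FCC cell has Z = 4 atoms; a = 4.060 × 10^-8 cm.
M = ρ·N_A·a³/Z = 2.68 × 6.022 × 10²³ × 6.692 × 10^-23 / 4 = 27.0 g/mol.

27.0 g/mol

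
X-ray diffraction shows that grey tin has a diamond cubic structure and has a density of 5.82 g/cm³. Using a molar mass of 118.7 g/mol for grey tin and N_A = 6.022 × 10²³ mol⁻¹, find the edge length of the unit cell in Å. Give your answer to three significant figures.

6.47 Å

With Z = 8 atoms per diamond cubic cell, a³ = Z·M/(N_A·ρ) = 8 × 118.7 / (6.022 × 10²³ × 5.820 g/cm³) = 2.709 × 10^-22 cm³.
a = (2.709 × 10^-22)^(1/3) = 6.471 × 10^-8 cm = 6.47 Å.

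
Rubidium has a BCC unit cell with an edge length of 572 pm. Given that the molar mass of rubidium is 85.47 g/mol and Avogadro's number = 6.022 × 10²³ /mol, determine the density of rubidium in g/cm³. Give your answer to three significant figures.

A BCC unit cell contains Z = 2 atoms.
Cell volume: a³ = (572 pm)³ = (5.720 × 10^-8 cm)³ = 1.871 × 10^-22 cm³.
ρ = Z·M/(N_A·a³) = 2 × 85.47 / (6.022 × 10²³ × 1.871 × 10^-22) = 1.517 g/cm³.

1.52 g/cm³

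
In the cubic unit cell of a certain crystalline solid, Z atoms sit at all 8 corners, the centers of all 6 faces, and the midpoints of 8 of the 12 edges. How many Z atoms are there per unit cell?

6

Corner atoms are shared by 8 cells (1/8 each), face atoms by 2 (1/2 each), edge atoms by 4 (1/4 each).
Net atoms = 8 × 1/8 + 6 × 1/2 + 8 × 1/4 = 1 + 3 + 2 = 6.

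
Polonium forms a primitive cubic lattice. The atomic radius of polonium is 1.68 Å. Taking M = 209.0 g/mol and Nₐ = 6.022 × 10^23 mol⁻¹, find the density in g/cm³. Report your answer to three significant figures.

9.15 g/cm³

In a simple cubic lattice, atoms touch along the cell edge, so a = 2r, giving a = 3.360 Å = 3.360 × 10^-8 cm.
With Z = 1, ρ = Z·M/(N_A·a³) = 1 × 209.0 / (6.022 × 10²³ × 3.793 × 10^-23) = 9.149 g/cm³.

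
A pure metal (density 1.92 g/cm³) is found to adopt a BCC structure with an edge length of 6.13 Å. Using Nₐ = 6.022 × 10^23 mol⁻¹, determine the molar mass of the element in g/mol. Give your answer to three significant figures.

A BCC cell has Z = 2 atoms; a = 6.130 × 10^-8 cm.
M = ρ·N_A·a³/Z = 1.92 × 6.022 × 10²³ × 2.303 × 10^-22 / 2 = 133 g/mol.

133 g/mol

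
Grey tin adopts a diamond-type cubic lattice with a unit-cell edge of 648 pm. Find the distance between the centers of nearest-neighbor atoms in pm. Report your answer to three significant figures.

281 pm

In a diamond cubic structure, nearest neighbors lie along the body diagonal with √3·a = 8r; the nearest-neighbor distance equals 2r = 0.4330·a.
d = 0.4330 × 648 = 281 pm.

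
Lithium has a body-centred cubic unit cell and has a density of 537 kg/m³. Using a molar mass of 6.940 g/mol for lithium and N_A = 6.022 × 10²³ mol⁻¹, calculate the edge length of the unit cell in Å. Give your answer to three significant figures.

3.50 Å

With Z = 2 atoms per BCC cell, a³ = Z·M/(N_A·ρ) = 2 × 6.940 / (6.022 × 10²³ × 0.5370 g/cm³) = 4.292 × 10^-23 cm³.
a = (4.292 × 10^-23)^(1/3) = 3.501 × 10^-8 cm = 3.50 Å.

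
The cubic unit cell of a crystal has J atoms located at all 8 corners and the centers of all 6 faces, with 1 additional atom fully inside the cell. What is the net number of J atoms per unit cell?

5

Corner atoms are shared by 8 cells (1/8 each), face atoms by 2 (1/2 each), interior atoms are unshared.
Net atoms = 8 × 1/8 + 6 × 1/2 + 1 = 1 + 3 + 1 = 5.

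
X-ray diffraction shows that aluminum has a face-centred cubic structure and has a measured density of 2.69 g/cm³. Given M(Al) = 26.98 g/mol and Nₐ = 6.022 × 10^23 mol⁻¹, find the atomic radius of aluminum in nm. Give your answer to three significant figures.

0.143 nm

For an FCC cell (Z = 4), a³ = Z·M/(N_A·ρ) = 4 × 26.98 / (6.022 × 10²³ × 2.690) = 6.662 × 10^-23 cm³, so a = 4.054 × 10^-8 cm = 0.4054 nm.
Atoms touch along the face diagonal, so √2·a = 4r, so r = 0.3536 × a = 0.143 nm.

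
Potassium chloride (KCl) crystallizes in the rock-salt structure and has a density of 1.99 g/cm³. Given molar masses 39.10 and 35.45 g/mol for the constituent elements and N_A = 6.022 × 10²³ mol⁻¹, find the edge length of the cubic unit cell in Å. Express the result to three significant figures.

M(KCl) = 74.55 g/mol; Z = 4 formula units per cell.
a³ = Z·M/(N_A·ρ) = 4 × 74.55 / (6.022 × 10²³ × 1.99) = 2.488 × 10^-22 cm³, so a = 6.290 × 10^-8 cm = 6.29 Å.

6.29 Å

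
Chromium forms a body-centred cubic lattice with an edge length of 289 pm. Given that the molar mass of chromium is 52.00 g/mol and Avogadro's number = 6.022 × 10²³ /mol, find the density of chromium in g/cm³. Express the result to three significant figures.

A BCC unit cell contains Z = 2 atoms.
Cell volume: a³ = (289 pm)³ = (2.890 × 10^-8 cm)³ = 2.414 × 10^-23 cm³.
ρ = Z·M/(N_A·a³) = 2 × 52.00 / (6.022 × 10²³ × 2.414 × 10^-23) = 7.155 g/cm³.

7.15 g/cm³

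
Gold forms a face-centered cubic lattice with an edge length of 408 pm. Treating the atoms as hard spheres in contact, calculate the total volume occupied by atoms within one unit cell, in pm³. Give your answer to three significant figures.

In an FCC lattice atoms touch along the face diagonal, so √2·a = 4r, so r = 0.3536a = 144.2 pm.
V_atoms = Z × (4/3)πr³ = 4 × (4/3)π × (144.2)³ = 5.03 × 10^7 pm³.

5.03 × 10^7 pm³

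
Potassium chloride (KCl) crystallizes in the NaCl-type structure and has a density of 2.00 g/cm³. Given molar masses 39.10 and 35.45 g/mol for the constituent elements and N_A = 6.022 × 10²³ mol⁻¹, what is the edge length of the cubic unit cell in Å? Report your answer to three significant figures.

6.28 Å

M(KCl) = 74.55 g/mol; Z = 4 formula units per cell.
a³ = Z·M/(N_A·ρ) = 4 × 74.55 / (6.022 × 10²³ × 2.00) = 2.476 × 10^-22 cm³, so a = 6.279 × 10^-8 cm = 6.28 Å.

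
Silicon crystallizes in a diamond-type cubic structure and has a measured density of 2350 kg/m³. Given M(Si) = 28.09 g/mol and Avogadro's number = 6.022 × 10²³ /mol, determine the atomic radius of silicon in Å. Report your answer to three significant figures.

1.17 Å

For a diamond cubic cell (Z = 8), a³ = Z·M/(N_A·ρ) = 8 × 28.09 / (6.022 × 10²³ × 2.350) = 1.588 × 10^-22 cm³, so a = 5.415 × 10^-8 cm = 5.415 Å.
Nearest neighbors lie along the body diagonal with √3·a = 8r, so r = 0.2165 × a = 1.17 Å.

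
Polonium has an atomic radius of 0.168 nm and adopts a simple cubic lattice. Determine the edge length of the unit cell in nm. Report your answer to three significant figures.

In a simple cubic lattice, atoms touch along the cell edge, so a = 2r.
a = 2r = 2 × 0.168 = 0.336 nm.

0.336 nm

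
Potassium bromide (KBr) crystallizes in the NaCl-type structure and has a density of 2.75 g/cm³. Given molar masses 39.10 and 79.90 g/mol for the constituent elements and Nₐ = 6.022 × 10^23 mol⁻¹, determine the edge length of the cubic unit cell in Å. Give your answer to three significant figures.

6.60 Å

M(KBr) = 119.0 g/mol; Z = 4 formula units per cell.
a³ = Z·M/(N_A·ρ) = 4 × 119.0 / (6.022 × 10²³ × 2.75) = 2.874 × 10^-22 cm³, so a = 6.600 × 10^-8 cm = 6.60 Å.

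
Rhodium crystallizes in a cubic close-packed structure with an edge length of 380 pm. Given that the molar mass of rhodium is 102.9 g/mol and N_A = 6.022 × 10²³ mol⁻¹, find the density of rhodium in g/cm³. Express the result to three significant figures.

An FCC unit cell contains Z = 4 atoms.
Cell volume: a³ = (380 pm)³ = (3.800 × 10^-8 cm)³ = 5.487 × 10^-23 cm³.
ρ = Z·M/(N_A·a³) = 4 × 102.9 / (6.022 × 10²³ × 5.487 × 10^-23) = 12.46 g/cm³.

12.5 g/cm³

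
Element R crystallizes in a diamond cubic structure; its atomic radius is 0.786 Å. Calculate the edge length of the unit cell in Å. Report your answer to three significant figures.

3.63 Å

In a diamond cubic lattice, nearest neighbors lie along the body diagonal with √3·a = 8r.
a = 8r/√3 = 8 × 0.786 / 1.7321 = 3.63 Å.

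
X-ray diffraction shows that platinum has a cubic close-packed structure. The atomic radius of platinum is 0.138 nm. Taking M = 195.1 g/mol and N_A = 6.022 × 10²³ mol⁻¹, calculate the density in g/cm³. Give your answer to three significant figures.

21.8 g/cm³

In an FCC lattice, atoms touch along the face diagonal, so √2·a = 4r, giving a = 0.3903 nm = 3.903 × 10^-8 cm.
With Z = 4, ρ = Z·M/(N_A·a³) = 4 × 195.1 / (6.022 × 10²³ × 5.947 × 10^-23) = 21.79 g/cm³.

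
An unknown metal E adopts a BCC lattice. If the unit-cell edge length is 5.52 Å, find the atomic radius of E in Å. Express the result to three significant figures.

In a BCC lattice, atoms touch along the body diagonal, so √3·a = 4r.
r = √3·a/4 = 1.7321 × 5.52 / 4 = 2.39 Å.

2.39 Å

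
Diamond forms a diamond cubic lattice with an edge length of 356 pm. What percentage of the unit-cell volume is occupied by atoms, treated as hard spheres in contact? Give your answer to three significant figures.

34.0%

In a diamond cubic lattice nearest neighbors lie along the body diagonal with √3·a = 8r, so r = 0.2165a = 77.08 pm.
Packing fraction = Z·(4/3)πr³ / a³ = 8 × (4/3)π × (77.08)³ / (356)³ = 0.3401 = 34.0%.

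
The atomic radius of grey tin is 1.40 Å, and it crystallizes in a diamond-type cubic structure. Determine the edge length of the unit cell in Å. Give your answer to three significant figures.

In a diamond cubic lattice, nearest neighbors lie along the body diagonal with √3·a = 8r.
a = 8r/√3 = 8 × 1.40 / 1.7321 = 6.47 Å.

6.47 Å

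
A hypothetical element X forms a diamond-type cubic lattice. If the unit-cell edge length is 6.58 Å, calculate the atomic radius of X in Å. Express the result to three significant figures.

1.42 Å

In a diamond cubic lattice, nearest neighbors lie along the body diagonal with √3·a = 8r.
r = √3·a/8 = 1.7321 × 6.58 / 8 = 1.42 Å.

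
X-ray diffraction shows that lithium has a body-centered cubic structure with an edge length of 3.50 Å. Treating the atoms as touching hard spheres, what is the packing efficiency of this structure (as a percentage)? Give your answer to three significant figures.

68.0%

In a BCC lattice atoms touch along the body diagonal, so √3·a = 4r, so r = 0.4330a = 1.516 Å.
Packing fraction = Z·(4/3)πr³ / a³ = 2 × (4/3)π × (1.516)³ / (3.50)³ = 0.6802 = 68.0%.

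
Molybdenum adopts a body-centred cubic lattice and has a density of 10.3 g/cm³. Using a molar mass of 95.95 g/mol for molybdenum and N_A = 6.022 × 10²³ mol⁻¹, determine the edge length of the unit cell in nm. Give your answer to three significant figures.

0.314 nm

With Z = 2 atoms per BCC cell, a³ = Z·M/(N_A·ρ) = 2 × 95.95 / (6.022 × 10²³ × 10.30 g/cm³) = 3.094 × 10^-23 cm³.
a = (3.094 × 10^-23)^(1/3) = 3.139 × 10^-8 cm = 0.314 nm.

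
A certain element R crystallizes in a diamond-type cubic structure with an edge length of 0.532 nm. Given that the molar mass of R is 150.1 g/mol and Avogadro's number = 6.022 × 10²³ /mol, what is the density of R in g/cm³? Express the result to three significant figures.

A diamond cubic unit cell contains Z = 8 atoms.
Cell volume: a³ = (0.532 nm)³ = (5.320 × 10^-8 cm)³ = 1.506 × 10^-22 cm³.
ρ = Z·M/(N_A·a³) = 8 × 150.1 / (6.022 × 10²³ × 1.506 × 10^-22) = 13.24 g/cm³.

13.2 g/cm³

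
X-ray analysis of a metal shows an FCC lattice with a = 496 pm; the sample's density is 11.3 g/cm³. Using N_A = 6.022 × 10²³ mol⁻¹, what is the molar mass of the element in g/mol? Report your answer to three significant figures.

208 g/mol

An FCC cell has Z = 4 atoms; a = 4.960 × 10^-8 cm.
M = ρ·N_A·a³/Z = 11.3 × 6.022 × 10²³ × 1.220 × 10^-22 / 4 = 208 g/mol.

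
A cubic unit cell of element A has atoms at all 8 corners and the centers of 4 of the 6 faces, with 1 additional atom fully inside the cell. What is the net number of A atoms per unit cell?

4

Corner atoms are shared by 8 cells (1/8 each), face atoms by 2 (1/2 each), interior atoms are unshared.
Net atoms = 8 × 1/8 + 4 × 1/2 + 1 = 1 + 2 + 1 = 4.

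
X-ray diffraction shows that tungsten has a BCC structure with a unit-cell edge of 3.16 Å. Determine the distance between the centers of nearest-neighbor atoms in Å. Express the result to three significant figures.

In a BCC structure, atoms touch along the body diagonal, so √3·a = 4r; the nearest-neighbor distance equals 2r = 0.8660·a.
d = 0.8660 × 3.16 = 2.74 Å.

2.74 Å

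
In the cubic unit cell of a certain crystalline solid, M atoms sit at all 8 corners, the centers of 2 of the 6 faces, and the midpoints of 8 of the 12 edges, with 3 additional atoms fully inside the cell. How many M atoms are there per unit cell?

7

Corner atoms are shared by 8 cells (1/8 each), face atoms by 2 (1/2 each), edge atoms by 4 (1/4 each), interior atoms are unshared.
Net atoms = 8 × 1/8 + 2 × 1/2 + 8 × 1/4 + 3 = 1 + 1 + 2 + 3 = 7.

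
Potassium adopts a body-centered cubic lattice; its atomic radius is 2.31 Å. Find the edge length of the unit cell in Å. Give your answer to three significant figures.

In a BCC lattice, atoms touch along the body diagonal, so √3·a = 4r.
a = 4r/√3 = 4 × 2.31 / 1.7321 = 5.33 Å.

5.33 Å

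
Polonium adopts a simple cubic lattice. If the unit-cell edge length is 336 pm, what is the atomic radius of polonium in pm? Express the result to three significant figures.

168 pm

In a simple cubic lattice, atoms touch along the cell edge, so a = 2r.
r = a/2 = 336/2 = 168 pm.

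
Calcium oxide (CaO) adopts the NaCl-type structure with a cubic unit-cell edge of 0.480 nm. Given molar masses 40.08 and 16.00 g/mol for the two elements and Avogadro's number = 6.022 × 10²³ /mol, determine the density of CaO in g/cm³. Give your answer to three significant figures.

3.37 g/cm³

The NaCl-type structure contains Z = 4 formula units per cell; M(CaO) = 40.08 + 16.00 = 56.08 g/mol.
a³ = (4.800 × 10^-8 cm)³ = 1.106 × 10^-22 cm³.
ρ = 4 × 56.08 / (6.022 × 10²³ × 1.106 × 10^-22) = 3.368 g/cm³.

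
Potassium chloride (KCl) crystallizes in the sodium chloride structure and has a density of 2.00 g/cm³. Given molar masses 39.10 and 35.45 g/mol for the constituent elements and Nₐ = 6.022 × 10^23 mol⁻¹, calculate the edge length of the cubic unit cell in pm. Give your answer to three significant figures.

628 pm

M(KCl) = 74.55 g/mol; Z = 4 formula units per cell.
a³ = Z·M/(N_A·ρ) = 4 × 74.55 / (6.022 × 10²³ × 2.00) = 2.476 × 10^-22 cm³, so a = 6.279 × 10^-8 cm = 628 pm.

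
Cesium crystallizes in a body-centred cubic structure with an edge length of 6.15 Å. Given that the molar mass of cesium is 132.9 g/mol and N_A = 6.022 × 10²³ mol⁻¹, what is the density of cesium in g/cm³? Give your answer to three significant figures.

A BCC unit cell contains Z = 2 atoms.
Cell volume: a³ = (6.15 Å)³ = (6.150 × 10^-8 cm)³ = 2.326 × 10^-22 cm³.
ρ = Z·M/(N_A·a³) = 2 × 132.9 / (6.022 × 10²³ × 2.326 × 10^-22) = 1.898 g/cm³.

1.90 g/cm³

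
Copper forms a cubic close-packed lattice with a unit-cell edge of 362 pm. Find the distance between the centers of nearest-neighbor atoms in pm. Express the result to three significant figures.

In an FCC structure, atoms touch along the face diagonal, so √2·a = 4r; the nearest-neighbor distance equals 2r = 0.7071·a.
d = 0.7071 × 362 = 256 pm.

256 pm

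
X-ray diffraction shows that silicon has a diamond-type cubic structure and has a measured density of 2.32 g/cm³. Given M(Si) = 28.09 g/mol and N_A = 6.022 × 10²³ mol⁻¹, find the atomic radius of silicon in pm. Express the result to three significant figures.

118 pm

For a diamond cubic cell (Z = 8), a³ = Z·M/(N_A·ρ) = 8 × 28.09 / (6.022 × 10²³ × 2.320) = 1.608 × 10^-22 cm³, so a = 5.438 × 10^-8 cm = 543.8 pm.
Nearest neighbors lie along the body diagonal with √3·a = 8r, so r = 0.2165 × a = 118 pm.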